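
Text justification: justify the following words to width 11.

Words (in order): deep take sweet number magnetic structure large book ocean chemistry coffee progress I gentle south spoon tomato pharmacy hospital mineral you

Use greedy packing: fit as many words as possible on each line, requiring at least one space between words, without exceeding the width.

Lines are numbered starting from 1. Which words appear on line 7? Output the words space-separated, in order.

Answer: ocean

Derivation:
Line 1: ['deep', 'take'] (min_width=9, slack=2)
Line 2: ['sweet'] (min_width=5, slack=6)
Line 3: ['number'] (min_width=6, slack=5)
Line 4: ['magnetic'] (min_width=8, slack=3)
Line 5: ['structure'] (min_width=9, slack=2)
Line 6: ['large', 'book'] (min_width=10, slack=1)
Line 7: ['ocean'] (min_width=5, slack=6)
Line 8: ['chemistry'] (min_width=9, slack=2)
Line 9: ['coffee'] (min_width=6, slack=5)
Line 10: ['progress', 'I'] (min_width=10, slack=1)
Line 11: ['gentle'] (min_width=6, slack=5)
Line 12: ['south', 'spoon'] (min_width=11, slack=0)
Line 13: ['tomato'] (min_width=6, slack=5)
Line 14: ['pharmacy'] (min_width=8, slack=3)
Line 15: ['hospital'] (min_width=8, slack=3)
Line 16: ['mineral', 'you'] (min_width=11, slack=0)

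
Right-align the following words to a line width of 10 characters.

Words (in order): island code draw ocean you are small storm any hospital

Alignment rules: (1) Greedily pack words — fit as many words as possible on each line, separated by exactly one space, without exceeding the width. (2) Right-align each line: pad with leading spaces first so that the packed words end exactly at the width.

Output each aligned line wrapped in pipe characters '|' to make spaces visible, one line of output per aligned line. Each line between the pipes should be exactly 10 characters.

Answer: |    island|
| code draw|
| ocean you|
| are small|
| storm any|
|  hospital|

Derivation:
Line 1: ['island'] (min_width=6, slack=4)
Line 2: ['code', 'draw'] (min_width=9, slack=1)
Line 3: ['ocean', 'you'] (min_width=9, slack=1)
Line 4: ['are', 'small'] (min_width=9, slack=1)
Line 5: ['storm', 'any'] (min_width=9, slack=1)
Line 6: ['hospital'] (min_width=8, slack=2)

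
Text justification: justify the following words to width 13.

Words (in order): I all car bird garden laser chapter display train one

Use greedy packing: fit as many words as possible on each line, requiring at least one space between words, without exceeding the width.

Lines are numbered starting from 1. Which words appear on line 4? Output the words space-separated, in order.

Line 1: ['I', 'all', 'car'] (min_width=9, slack=4)
Line 2: ['bird', 'garden'] (min_width=11, slack=2)
Line 3: ['laser', 'chapter'] (min_width=13, slack=0)
Line 4: ['display', 'train'] (min_width=13, slack=0)
Line 5: ['one'] (min_width=3, slack=10)

Answer: display train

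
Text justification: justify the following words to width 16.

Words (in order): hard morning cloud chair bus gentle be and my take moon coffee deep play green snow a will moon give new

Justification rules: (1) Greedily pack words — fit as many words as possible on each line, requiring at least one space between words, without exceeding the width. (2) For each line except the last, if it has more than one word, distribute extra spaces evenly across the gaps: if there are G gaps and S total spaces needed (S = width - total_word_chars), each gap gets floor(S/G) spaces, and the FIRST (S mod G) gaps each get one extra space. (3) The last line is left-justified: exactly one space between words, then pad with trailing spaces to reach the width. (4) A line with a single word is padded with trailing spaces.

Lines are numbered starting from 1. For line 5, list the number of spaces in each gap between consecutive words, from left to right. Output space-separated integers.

Line 1: ['hard', 'morning'] (min_width=12, slack=4)
Line 2: ['cloud', 'chair', 'bus'] (min_width=15, slack=1)
Line 3: ['gentle', 'be', 'and', 'my'] (min_width=16, slack=0)
Line 4: ['take', 'moon', 'coffee'] (min_width=16, slack=0)
Line 5: ['deep', 'play', 'green'] (min_width=15, slack=1)
Line 6: ['snow', 'a', 'will', 'moon'] (min_width=16, slack=0)
Line 7: ['give', 'new'] (min_width=8, slack=8)

Answer: 2 1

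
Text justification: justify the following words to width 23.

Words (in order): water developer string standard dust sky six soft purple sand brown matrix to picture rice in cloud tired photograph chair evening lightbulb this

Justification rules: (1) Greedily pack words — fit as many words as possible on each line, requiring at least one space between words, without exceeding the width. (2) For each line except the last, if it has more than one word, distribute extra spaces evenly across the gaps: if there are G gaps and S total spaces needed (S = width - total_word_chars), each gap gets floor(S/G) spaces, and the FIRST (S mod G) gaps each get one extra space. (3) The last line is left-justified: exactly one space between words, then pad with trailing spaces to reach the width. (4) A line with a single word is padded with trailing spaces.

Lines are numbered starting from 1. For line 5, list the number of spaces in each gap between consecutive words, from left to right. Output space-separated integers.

Answer: 6 5

Derivation:
Line 1: ['water', 'developer', 'string'] (min_width=22, slack=1)
Line 2: ['standard', 'dust', 'sky', 'six'] (min_width=21, slack=2)
Line 3: ['soft', 'purple', 'sand', 'brown'] (min_width=22, slack=1)
Line 4: ['matrix', 'to', 'picture', 'rice'] (min_width=22, slack=1)
Line 5: ['in', 'cloud', 'tired'] (min_width=14, slack=9)
Line 6: ['photograph', 'chair'] (min_width=16, slack=7)
Line 7: ['evening', 'lightbulb', 'this'] (min_width=22, slack=1)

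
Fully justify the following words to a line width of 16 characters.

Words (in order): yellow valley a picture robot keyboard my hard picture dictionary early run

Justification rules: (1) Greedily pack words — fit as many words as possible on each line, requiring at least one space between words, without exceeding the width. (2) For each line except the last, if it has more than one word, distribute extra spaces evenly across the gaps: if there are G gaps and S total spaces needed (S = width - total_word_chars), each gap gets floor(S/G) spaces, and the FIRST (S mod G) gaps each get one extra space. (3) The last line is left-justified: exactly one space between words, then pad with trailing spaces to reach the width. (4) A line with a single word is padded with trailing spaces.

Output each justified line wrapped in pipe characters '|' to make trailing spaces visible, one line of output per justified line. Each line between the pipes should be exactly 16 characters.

Line 1: ['yellow', 'valley', 'a'] (min_width=15, slack=1)
Line 2: ['picture', 'robot'] (min_width=13, slack=3)
Line 3: ['keyboard', 'my', 'hard'] (min_width=16, slack=0)
Line 4: ['picture'] (min_width=7, slack=9)
Line 5: ['dictionary', 'early'] (min_width=16, slack=0)
Line 6: ['run'] (min_width=3, slack=13)

Answer: |yellow  valley a|
|picture    robot|
|keyboard my hard|
|picture         |
|dictionary early|
|run             |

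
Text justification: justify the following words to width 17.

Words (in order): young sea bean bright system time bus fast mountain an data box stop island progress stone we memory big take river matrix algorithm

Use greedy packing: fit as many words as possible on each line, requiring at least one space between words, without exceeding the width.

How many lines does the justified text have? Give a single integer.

Answer: 9

Derivation:
Line 1: ['young', 'sea', 'bean'] (min_width=14, slack=3)
Line 2: ['bright', 'system'] (min_width=13, slack=4)
Line 3: ['time', 'bus', 'fast'] (min_width=13, slack=4)
Line 4: ['mountain', 'an', 'data'] (min_width=16, slack=1)
Line 5: ['box', 'stop', 'island'] (min_width=15, slack=2)
Line 6: ['progress', 'stone', 'we'] (min_width=17, slack=0)
Line 7: ['memory', 'big', 'take'] (min_width=15, slack=2)
Line 8: ['river', 'matrix'] (min_width=12, slack=5)
Line 9: ['algorithm'] (min_width=9, slack=8)
Total lines: 9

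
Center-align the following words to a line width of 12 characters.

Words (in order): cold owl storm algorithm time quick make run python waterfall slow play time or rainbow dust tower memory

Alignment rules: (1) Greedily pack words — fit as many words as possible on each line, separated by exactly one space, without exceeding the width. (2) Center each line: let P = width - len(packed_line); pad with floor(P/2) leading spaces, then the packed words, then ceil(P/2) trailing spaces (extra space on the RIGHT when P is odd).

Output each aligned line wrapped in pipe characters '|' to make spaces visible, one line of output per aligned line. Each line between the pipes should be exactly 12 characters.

Answer: |  cold owl  |
|   storm    |
| algorithm  |
| time quick |
|  make run  |
|   python   |
| waterfall  |
| slow play  |
|  time or   |
|rainbow dust|
|tower memory|

Derivation:
Line 1: ['cold', 'owl'] (min_width=8, slack=4)
Line 2: ['storm'] (min_width=5, slack=7)
Line 3: ['algorithm'] (min_width=9, slack=3)
Line 4: ['time', 'quick'] (min_width=10, slack=2)
Line 5: ['make', 'run'] (min_width=8, slack=4)
Line 6: ['python'] (min_width=6, slack=6)
Line 7: ['waterfall'] (min_width=9, slack=3)
Line 8: ['slow', 'play'] (min_width=9, slack=3)
Line 9: ['time', 'or'] (min_width=7, slack=5)
Line 10: ['rainbow', 'dust'] (min_width=12, slack=0)
Line 11: ['tower', 'memory'] (min_width=12, slack=0)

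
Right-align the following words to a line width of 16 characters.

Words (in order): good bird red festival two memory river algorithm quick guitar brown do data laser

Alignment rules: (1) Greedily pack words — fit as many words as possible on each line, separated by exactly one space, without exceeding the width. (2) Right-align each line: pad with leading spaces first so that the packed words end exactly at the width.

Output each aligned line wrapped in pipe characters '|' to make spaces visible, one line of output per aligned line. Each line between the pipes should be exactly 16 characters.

Line 1: ['good', 'bird', 'red'] (min_width=13, slack=3)
Line 2: ['festival', 'two'] (min_width=12, slack=4)
Line 3: ['memory', 'river'] (min_width=12, slack=4)
Line 4: ['algorithm', 'quick'] (min_width=15, slack=1)
Line 5: ['guitar', 'brown', 'do'] (min_width=15, slack=1)
Line 6: ['data', 'laser'] (min_width=10, slack=6)

Answer: |   good bird red|
|    festival two|
|    memory river|
| algorithm quick|
| guitar brown do|
|      data laser|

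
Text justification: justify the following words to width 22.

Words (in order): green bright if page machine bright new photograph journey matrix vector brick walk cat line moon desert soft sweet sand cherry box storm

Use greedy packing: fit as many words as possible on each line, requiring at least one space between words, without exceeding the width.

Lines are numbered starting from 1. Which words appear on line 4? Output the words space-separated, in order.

Line 1: ['green', 'bright', 'if', 'page'] (min_width=20, slack=2)
Line 2: ['machine', 'bright', 'new'] (min_width=18, slack=4)
Line 3: ['photograph', 'journey'] (min_width=18, slack=4)
Line 4: ['matrix', 'vector', 'brick'] (min_width=19, slack=3)
Line 5: ['walk', 'cat', 'line', 'moon'] (min_width=18, slack=4)
Line 6: ['desert', 'soft', 'sweet', 'sand'] (min_width=22, slack=0)
Line 7: ['cherry', 'box', 'storm'] (min_width=16, slack=6)

Answer: matrix vector brick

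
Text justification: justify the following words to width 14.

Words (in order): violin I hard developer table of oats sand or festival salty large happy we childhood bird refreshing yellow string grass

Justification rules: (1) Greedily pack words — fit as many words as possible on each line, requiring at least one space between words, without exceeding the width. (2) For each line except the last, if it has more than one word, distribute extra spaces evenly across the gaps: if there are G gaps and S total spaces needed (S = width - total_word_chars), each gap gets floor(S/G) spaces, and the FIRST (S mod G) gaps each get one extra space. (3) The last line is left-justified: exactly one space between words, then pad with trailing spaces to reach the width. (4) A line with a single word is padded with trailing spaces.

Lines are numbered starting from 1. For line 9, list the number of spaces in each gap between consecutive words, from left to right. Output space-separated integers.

Line 1: ['violin', 'I', 'hard'] (min_width=13, slack=1)
Line 2: ['developer'] (min_width=9, slack=5)
Line 3: ['table', 'of', 'oats'] (min_width=13, slack=1)
Line 4: ['sand', 'or'] (min_width=7, slack=7)
Line 5: ['festival', 'salty'] (min_width=14, slack=0)
Line 6: ['large', 'happy', 'we'] (min_width=14, slack=0)
Line 7: ['childhood', 'bird'] (min_width=14, slack=0)
Line 8: ['refreshing'] (min_width=10, slack=4)
Line 9: ['yellow', 'string'] (min_width=13, slack=1)
Line 10: ['grass'] (min_width=5, slack=9)

Answer: 2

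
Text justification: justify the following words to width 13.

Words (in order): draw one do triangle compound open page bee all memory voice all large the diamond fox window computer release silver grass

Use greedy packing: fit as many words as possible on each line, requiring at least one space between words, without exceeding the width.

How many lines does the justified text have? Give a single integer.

Line 1: ['draw', 'one', 'do'] (min_width=11, slack=2)
Line 2: ['triangle'] (min_width=8, slack=5)
Line 3: ['compound', 'open'] (min_width=13, slack=0)
Line 4: ['page', 'bee', 'all'] (min_width=12, slack=1)
Line 5: ['memory', 'voice'] (min_width=12, slack=1)
Line 6: ['all', 'large', 'the'] (min_width=13, slack=0)
Line 7: ['diamond', 'fox'] (min_width=11, slack=2)
Line 8: ['window'] (min_width=6, slack=7)
Line 9: ['computer'] (min_width=8, slack=5)
Line 10: ['release'] (min_width=7, slack=6)
Line 11: ['silver', 'grass'] (min_width=12, slack=1)
Total lines: 11

Answer: 11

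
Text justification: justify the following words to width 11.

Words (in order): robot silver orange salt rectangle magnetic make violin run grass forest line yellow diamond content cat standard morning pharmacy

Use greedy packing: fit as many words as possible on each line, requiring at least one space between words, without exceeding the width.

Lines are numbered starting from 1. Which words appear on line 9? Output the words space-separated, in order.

Line 1: ['robot'] (min_width=5, slack=6)
Line 2: ['silver'] (min_width=6, slack=5)
Line 3: ['orange', 'salt'] (min_width=11, slack=0)
Line 4: ['rectangle'] (min_width=9, slack=2)
Line 5: ['magnetic'] (min_width=8, slack=3)
Line 6: ['make', 'violin'] (min_width=11, slack=0)
Line 7: ['run', 'grass'] (min_width=9, slack=2)
Line 8: ['forest', 'line'] (min_width=11, slack=0)
Line 9: ['yellow'] (min_width=6, slack=5)
Line 10: ['diamond'] (min_width=7, slack=4)
Line 11: ['content', 'cat'] (min_width=11, slack=0)
Line 12: ['standard'] (min_width=8, slack=3)
Line 13: ['morning'] (min_width=7, slack=4)
Line 14: ['pharmacy'] (min_width=8, slack=3)

Answer: yellow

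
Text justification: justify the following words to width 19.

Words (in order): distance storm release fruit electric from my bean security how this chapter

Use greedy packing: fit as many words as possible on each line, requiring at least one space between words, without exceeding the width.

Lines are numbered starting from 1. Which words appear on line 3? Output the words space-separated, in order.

Line 1: ['distance', 'storm'] (min_width=14, slack=5)
Line 2: ['release', 'fruit'] (min_width=13, slack=6)
Line 3: ['electric', 'from', 'my'] (min_width=16, slack=3)
Line 4: ['bean', 'security', 'how'] (min_width=17, slack=2)
Line 5: ['this', 'chapter'] (min_width=12, slack=7)

Answer: electric from my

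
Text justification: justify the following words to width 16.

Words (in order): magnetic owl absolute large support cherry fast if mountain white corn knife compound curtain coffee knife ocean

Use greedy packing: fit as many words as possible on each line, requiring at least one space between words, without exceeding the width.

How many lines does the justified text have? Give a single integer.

Line 1: ['magnetic', 'owl'] (min_width=12, slack=4)
Line 2: ['absolute', 'large'] (min_width=14, slack=2)
Line 3: ['support', 'cherry'] (min_width=14, slack=2)
Line 4: ['fast', 'if', 'mountain'] (min_width=16, slack=0)
Line 5: ['white', 'corn', 'knife'] (min_width=16, slack=0)
Line 6: ['compound', 'curtain'] (min_width=16, slack=0)
Line 7: ['coffee', 'knife'] (min_width=12, slack=4)
Line 8: ['ocean'] (min_width=5, slack=11)
Total lines: 8

Answer: 8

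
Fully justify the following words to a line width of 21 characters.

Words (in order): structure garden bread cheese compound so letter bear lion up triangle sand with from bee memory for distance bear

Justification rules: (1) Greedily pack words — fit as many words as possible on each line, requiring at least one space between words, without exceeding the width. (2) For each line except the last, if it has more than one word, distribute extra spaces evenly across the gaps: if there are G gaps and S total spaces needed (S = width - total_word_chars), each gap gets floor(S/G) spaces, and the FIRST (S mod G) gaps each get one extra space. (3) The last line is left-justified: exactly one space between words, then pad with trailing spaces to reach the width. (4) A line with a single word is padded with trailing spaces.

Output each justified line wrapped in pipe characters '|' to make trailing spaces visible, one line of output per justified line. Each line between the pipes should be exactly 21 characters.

Answer: |structure      garden|
|bread cheese compound|
|so  letter  bear lion|
|up triangle sand with|
|from  bee  memory for|
|distance bear        |

Derivation:
Line 1: ['structure', 'garden'] (min_width=16, slack=5)
Line 2: ['bread', 'cheese', 'compound'] (min_width=21, slack=0)
Line 3: ['so', 'letter', 'bear', 'lion'] (min_width=19, slack=2)
Line 4: ['up', 'triangle', 'sand', 'with'] (min_width=21, slack=0)
Line 5: ['from', 'bee', 'memory', 'for'] (min_width=19, slack=2)
Line 6: ['distance', 'bear'] (min_width=13, slack=8)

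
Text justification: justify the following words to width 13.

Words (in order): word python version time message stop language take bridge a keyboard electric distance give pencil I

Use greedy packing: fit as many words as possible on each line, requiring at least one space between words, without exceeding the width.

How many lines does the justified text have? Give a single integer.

Answer: 9

Derivation:
Line 1: ['word', 'python'] (min_width=11, slack=2)
Line 2: ['version', 'time'] (min_width=12, slack=1)
Line 3: ['message', 'stop'] (min_width=12, slack=1)
Line 4: ['language', 'take'] (min_width=13, slack=0)
Line 5: ['bridge', 'a'] (min_width=8, slack=5)
Line 6: ['keyboard'] (min_width=8, slack=5)
Line 7: ['electric'] (min_width=8, slack=5)
Line 8: ['distance', 'give'] (min_width=13, slack=0)
Line 9: ['pencil', 'I'] (min_width=8, slack=5)
Total lines: 9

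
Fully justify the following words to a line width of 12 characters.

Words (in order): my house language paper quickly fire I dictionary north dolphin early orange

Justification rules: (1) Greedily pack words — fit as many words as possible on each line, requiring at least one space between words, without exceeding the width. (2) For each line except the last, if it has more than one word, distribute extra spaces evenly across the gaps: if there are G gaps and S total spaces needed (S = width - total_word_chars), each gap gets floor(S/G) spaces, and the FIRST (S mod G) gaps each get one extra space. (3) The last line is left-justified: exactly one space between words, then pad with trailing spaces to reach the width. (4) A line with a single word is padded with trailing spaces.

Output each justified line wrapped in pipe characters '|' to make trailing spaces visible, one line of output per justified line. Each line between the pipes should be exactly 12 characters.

Answer: |my     house|
|language    |
|paper       |
|quickly fire|
|I dictionary|
|north       |
|dolphin     |
|early orange|

Derivation:
Line 1: ['my', 'house'] (min_width=8, slack=4)
Line 2: ['language'] (min_width=8, slack=4)
Line 3: ['paper'] (min_width=5, slack=7)
Line 4: ['quickly', 'fire'] (min_width=12, slack=0)
Line 5: ['I', 'dictionary'] (min_width=12, slack=0)
Line 6: ['north'] (min_width=5, slack=7)
Line 7: ['dolphin'] (min_width=7, slack=5)
Line 8: ['early', 'orange'] (min_width=12, slack=0)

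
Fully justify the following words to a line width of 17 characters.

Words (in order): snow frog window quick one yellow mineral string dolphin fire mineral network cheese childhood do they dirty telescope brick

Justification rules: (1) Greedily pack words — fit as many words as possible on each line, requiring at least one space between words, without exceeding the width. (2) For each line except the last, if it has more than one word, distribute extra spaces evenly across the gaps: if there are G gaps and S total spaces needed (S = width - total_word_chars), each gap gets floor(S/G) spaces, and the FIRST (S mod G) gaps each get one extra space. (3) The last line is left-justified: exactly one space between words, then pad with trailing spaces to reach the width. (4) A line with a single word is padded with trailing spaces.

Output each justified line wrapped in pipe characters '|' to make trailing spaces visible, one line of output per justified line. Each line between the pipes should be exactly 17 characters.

Line 1: ['snow', 'frog', 'window'] (min_width=16, slack=1)
Line 2: ['quick', 'one', 'yellow'] (min_width=16, slack=1)
Line 3: ['mineral', 'string'] (min_width=14, slack=3)
Line 4: ['dolphin', 'fire'] (min_width=12, slack=5)
Line 5: ['mineral', 'network'] (min_width=15, slack=2)
Line 6: ['cheese', 'childhood'] (min_width=16, slack=1)
Line 7: ['do', 'they', 'dirty'] (min_width=13, slack=4)
Line 8: ['telescope', 'brick'] (min_width=15, slack=2)

Answer: |snow  frog window|
|quick  one yellow|
|mineral    string|
|dolphin      fire|
|mineral   network|
|cheese  childhood|
|do   they   dirty|
|telescope brick  |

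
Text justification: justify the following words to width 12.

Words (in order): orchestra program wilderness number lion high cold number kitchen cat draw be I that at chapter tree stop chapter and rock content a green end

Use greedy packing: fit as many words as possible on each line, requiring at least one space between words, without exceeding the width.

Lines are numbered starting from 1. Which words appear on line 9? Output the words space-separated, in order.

Answer: that at

Derivation:
Line 1: ['orchestra'] (min_width=9, slack=3)
Line 2: ['program'] (min_width=7, slack=5)
Line 3: ['wilderness'] (min_width=10, slack=2)
Line 4: ['number', 'lion'] (min_width=11, slack=1)
Line 5: ['high', 'cold'] (min_width=9, slack=3)
Line 6: ['number'] (min_width=6, slack=6)
Line 7: ['kitchen', 'cat'] (min_width=11, slack=1)
Line 8: ['draw', 'be', 'I'] (min_width=9, slack=3)
Line 9: ['that', 'at'] (min_width=7, slack=5)
Line 10: ['chapter', 'tree'] (min_width=12, slack=0)
Line 11: ['stop', 'chapter'] (min_width=12, slack=0)
Line 12: ['and', 'rock'] (min_width=8, slack=4)
Line 13: ['content', 'a'] (min_width=9, slack=3)
Line 14: ['green', 'end'] (min_width=9, slack=3)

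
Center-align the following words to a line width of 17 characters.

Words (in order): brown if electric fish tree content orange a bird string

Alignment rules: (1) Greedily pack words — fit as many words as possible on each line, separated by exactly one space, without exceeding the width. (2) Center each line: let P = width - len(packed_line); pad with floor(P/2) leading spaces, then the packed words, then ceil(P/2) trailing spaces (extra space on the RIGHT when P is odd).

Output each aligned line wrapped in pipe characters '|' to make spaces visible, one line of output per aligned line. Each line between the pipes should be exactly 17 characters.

Answer: |brown if electric|
|fish tree content|
|  orange a bird  |
|     string      |

Derivation:
Line 1: ['brown', 'if', 'electric'] (min_width=17, slack=0)
Line 2: ['fish', 'tree', 'content'] (min_width=17, slack=0)
Line 3: ['orange', 'a', 'bird'] (min_width=13, slack=4)
Line 4: ['string'] (min_width=6, slack=11)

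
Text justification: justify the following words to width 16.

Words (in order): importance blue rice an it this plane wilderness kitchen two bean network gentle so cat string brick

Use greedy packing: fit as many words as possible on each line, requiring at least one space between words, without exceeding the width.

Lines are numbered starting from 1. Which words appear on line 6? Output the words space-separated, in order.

Answer: so cat string

Derivation:
Line 1: ['importance', 'blue'] (min_width=15, slack=1)
Line 2: ['rice', 'an', 'it', 'this'] (min_width=15, slack=1)
Line 3: ['plane', 'wilderness'] (min_width=16, slack=0)
Line 4: ['kitchen', 'two', 'bean'] (min_width=16, slack=0)
Line 5: ['network', 'gentle'] (min_width=14, slack=2)
Line 6: ['so', 'cat', 'string'] (min_width=13, slack=3)
Line 7: ['brick'] (min_width=5, slack=11)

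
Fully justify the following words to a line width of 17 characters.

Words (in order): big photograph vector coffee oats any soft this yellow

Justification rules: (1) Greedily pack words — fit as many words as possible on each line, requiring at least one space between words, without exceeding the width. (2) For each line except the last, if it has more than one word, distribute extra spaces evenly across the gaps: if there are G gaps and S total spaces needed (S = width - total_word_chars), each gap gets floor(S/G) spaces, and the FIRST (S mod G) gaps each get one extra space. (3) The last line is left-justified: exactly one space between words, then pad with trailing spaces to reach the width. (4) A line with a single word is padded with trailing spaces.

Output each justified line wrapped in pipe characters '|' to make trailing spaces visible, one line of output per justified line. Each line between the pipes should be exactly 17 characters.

Line 1: ['big', 'photograph'] (min_width=14, slack=3)
Line 2: ['vector', 'coffee'] (min_width=13, slack=4)
Line 3: ['oats', 'any', 'soft'] (min_width=13, slack=4)
Line 4: ['this', 'yellow'] (min_width=11, slack=6)

Answer: |big    photograph|
|vector     coffee|
|oats   any   soft|
|this yellow      |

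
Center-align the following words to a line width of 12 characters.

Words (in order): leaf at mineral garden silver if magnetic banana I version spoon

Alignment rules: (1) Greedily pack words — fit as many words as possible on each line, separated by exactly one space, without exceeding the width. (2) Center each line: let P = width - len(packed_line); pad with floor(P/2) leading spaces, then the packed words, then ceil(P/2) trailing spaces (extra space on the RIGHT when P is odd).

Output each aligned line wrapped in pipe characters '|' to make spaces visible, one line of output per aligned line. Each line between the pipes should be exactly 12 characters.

Answer: |  leaf at   |
|  mineral   |
|   garden   |
| silver if  |
|  magnetic  |
|  banana I  |
|  version   |
|   spoon    |

Derivation:
Line 1: ['leaf', 'at'] (min_width=7, slack=5)
Line 2: ['mineral'] (min_width=7, slack=5)
Line 3: ['garden'] (min_width=6, slack=6)
Line 4: ['silver', 'if'] (min_width=9, slack=3)
Line 5: ['magnetic'] (min_width=8, slack=4)
Line 6: ['banana', 'I'] (min_width=8, slack=4)
Line 7: ['version'] (min_width=7, slack=5)
Line 8: ['spoon'] (min_width=5, slack=7)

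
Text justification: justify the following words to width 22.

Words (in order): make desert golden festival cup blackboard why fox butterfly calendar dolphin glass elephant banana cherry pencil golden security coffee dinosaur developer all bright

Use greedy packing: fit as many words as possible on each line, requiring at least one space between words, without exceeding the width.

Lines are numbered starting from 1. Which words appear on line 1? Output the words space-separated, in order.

Answer: make desert golden

Derivation:
Line 1: ['make', 'desert', 'golden'] (min_width=18, slack=4)
Line 2: ['festival', 'cup'] (min_width=12, slack=10)
Line 3: ['blackboard', 'why', 'fox'] (min_width=18, slack=4)
Line 4: ['butterfly', 'calendar'] (min_width=18, slack=4)
Line 5: ['dolphin', 'glass', 'elephant'] (min_width=22, slack=0)
Line 6: ['banana', 'cherry', 'pencil'] (min_width=20, slack=2)
Line 7: ['golden', 'security', 'coffee'] (min_width=22, slack=0)
Line 8: ['dinosaur', 'developer', 'all'] (min_width=22, slack=0)
Line 9: ['bright'] (min_width=6, slack=16)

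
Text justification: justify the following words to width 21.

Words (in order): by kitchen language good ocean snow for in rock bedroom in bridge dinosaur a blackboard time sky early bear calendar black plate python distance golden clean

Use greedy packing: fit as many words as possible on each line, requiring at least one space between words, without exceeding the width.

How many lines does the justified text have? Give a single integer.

Answer: 8

Derivation:
Line 1: ['by', 'kitchen', 'language'] (min_width=19, slack=2)
Line 2: ['good', 'ocean', 'snow', 'for'] (min_width=19, slack=2)
Line 3: ['in', 'rock', 'bedroom', 'in'] (min_width=18, slack=3)
Line 4: ['bridge', 'dinosaur', 'a'] (min_width=17, slack=4)
Line 5: ['blackboard', 'time', 'sky'] (min_width=19, slack=2)
Line 6: ['early', 'bear', 'calendar'] (min_width=19, slack=2)
Line 7: ['black', 'plate', 'python'] (min_width=18, slack=3)
Line 8: ['distance', 'golden', 'clean'] (min_width=21, slack=0)
Total lines: 8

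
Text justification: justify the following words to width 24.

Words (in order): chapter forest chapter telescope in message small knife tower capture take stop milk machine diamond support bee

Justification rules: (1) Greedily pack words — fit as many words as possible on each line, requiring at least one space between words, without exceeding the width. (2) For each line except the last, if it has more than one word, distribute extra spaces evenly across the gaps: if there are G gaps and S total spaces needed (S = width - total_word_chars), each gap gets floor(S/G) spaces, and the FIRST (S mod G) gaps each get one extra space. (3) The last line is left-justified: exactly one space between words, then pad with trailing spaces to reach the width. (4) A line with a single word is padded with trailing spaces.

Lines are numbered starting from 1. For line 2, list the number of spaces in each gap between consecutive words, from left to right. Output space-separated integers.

Line 1: ['chapter', 'forest', 'chapter'] (min_width=22, slack=2)
Line 2: ['telescope', 'in', 'message'] (min_width=20, slack=4)
Line 3: ['small', 'knife', 'tower'] (min_width=17, slack=7)
Line 4: ['capture', 'take', 'stop', 'milk'] (min_width=22, slack=2)
Line 5: ['machine', 'diamond', 'support'] (min_width=23, slack=1)
Line 6: ['bee'] (min_width=3, slack=21)

Answer: 3 3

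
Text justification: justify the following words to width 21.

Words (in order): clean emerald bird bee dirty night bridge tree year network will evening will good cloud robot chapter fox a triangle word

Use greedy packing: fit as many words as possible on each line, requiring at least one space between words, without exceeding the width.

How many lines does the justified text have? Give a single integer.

Answer: 7

Derivation:
Line 1: ['clean', 'emerald', 'bird'] (min_width=18, slack=3)
Line 2: ['bee', 'dirty', 'night'] (min_width=15, slack=6)
Line 3: ['bridge', 'tree', 'year'] (min_width=16, slack=5)
Line 4: ['network', 'will', 'evening'] (min_width=20, slack=1)
Line 5: ['will', 'good', 'cloud', 'robot'] (min_width=21, slack=0)
Line 6: ['chapter', 'fox', 'a'] (min_width=13, slack=8)
Line 7: ['triangle', 'word'] (min_width=13, slack=8)
Total lines: 7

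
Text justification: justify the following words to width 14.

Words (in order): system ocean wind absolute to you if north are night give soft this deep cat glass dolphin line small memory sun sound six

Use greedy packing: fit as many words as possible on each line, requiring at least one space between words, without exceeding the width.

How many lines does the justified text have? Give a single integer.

Answer: 10

Derivation:
Line 1: ['system', 'ocean'] (min_width=12, slack=2)
Line 2: ['wind', 'absolute'] (min_width=13, slack=1)
Line 3: ['to', 'you', 'if'] (min_width=9, slack=5)
Line 4: ['north', 'are'] (min_width=9, slack=5)
Line 5: ['night', 'give'] (min_width=10, slack=4)
Line 6: ['soft', 'this', 'deep'] (min_width=14, slack=0)
Line 7: ['cat', 'glass'] (min_width=9, slack=5)
Line 8: ['dolphin', 'line'] (min_width=12, slack=2)
Line 9: ['small', 'memory'] (min_width=12, slack=2)
Line 10: ['sun', 'sound', 'six'] (min_width=13, slack=1)
Total lines: 10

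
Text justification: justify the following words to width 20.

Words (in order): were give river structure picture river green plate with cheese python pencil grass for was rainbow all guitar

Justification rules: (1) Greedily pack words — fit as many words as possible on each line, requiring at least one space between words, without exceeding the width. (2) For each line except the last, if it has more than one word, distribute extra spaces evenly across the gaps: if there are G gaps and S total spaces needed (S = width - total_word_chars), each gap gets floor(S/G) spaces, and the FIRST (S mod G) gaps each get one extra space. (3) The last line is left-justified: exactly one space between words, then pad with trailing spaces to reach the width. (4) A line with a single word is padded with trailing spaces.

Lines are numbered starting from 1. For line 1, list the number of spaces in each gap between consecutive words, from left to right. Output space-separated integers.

Line 1: ['were', 'give', 'river'] (min_width=15, slack=5)
Line 2: ['structure', 'picture'] (min_width=17, slack=3)
Line 3: ['river', 'green', 'plate'] (min_width=17, slack=3)
Line 4: ['with', 'cheese', 'python'] (min_width=18, slack=2)
Line 5: ['pencil', 'grass', 'for', 'was'] (min_width=20, slack=0)
Line 6: ['rainbow', 'all', 'guitar'] (min_width=18, slack=2)

Answer: 4 3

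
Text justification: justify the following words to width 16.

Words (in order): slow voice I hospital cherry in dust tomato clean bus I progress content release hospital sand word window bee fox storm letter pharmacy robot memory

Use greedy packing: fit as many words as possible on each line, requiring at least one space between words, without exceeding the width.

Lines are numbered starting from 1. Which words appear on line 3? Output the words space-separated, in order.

Answer: in dust tomato

Derivation:
Line 1: ['slow', 'voice', 'I'] (min_width=12, slack=4)
Line 2: ['hospital', 'cherry'] (min_width=15, slack=1)
Line 3: ['in', 'dust', 'tomato'] (min_width=14, slack=2)
Line 4: ['clean', 'bus', 'I'] (min_width=11, slack=5)
Line 5: ['progress', 'content'] (min_width=16, slack=0)
Line 6: ['release', 'hospital'] (min_width=16, slack=0)
Line 7: ['sand', 'word', 'window'] (min_width=16, slack=0)
Line 8: ['bee', 'fox', 'storm'] (min_width=13, slack=3)
Line 9: ['letter', 'pharmacy'] (min_width=15, slack=1)
Line 10: ['robot', 'memory'] (min_width=12, slack=4)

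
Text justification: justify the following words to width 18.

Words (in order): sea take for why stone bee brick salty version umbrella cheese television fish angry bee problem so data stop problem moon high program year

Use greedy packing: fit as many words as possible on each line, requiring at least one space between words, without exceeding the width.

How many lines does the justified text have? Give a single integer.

Line 1: ['sea', 'take', 'for', 'why'] (min_width=16, slack=2)
Line 2: ['stone', 'bee', 'brick'] (min_width=15, slack=3)
Line 3: ['salty', 'version'] (min_width=13, slack=5)
Line 4: ['umbrella', 'cheese'] (min_width=15, slack=3)
Line 5: ['television', 'fish'] (min_width=15, slack=3)
Line 6: ['angry', 'bee', 'problem'] (min_width=17, slack=1)
Line 7: ['so', 'data', 'stop'] (min_width=12, slack=6)
Line 8: ['problem', 'moon', 'high'] (min_width=17, slack=1)
Line 9: ['program', 'year'] (min_width=12, slack=6)
Total lines: 9

Answer: 9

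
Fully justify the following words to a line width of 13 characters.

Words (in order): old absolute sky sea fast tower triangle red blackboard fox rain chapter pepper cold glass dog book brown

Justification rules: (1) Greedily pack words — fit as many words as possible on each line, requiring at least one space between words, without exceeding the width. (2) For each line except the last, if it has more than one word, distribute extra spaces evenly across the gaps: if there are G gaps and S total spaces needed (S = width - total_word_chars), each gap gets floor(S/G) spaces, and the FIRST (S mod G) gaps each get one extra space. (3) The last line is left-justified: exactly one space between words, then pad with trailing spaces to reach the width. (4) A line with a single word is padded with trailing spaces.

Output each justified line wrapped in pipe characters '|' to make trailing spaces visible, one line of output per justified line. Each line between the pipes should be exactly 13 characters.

Answer: |old  absolute|
|sky  sea fast|
|tower        |
|triangle  red|
|blackboard   |
|fox      rain|
|chapter      |
|pepper   cold|
|glass     dog|
|book brown   |

Derivation:
Line 1: ['old', 'absolute'] (min_width=12, slack=1)
Line 2: ['sky', 'sea', 'fast'] (min_width=12, slack=1)
Line 3: ['tower'] (min_width=5, slack=8)
Line 4: ['triangle', 'red'] (min_width=12, slack=1)
Line 5: ['blackboard'] (min_width=10, slack=3)
Line 6: ['fox', 'rain'] (min_width=8, slack=5)
Line 7: ['chapter'] (min_width=7, slack=6)
Line 8: ['pepper', 'cold'] (min_width=11, slack=2)
Line 9: ['glass', 'dog'] (min_width=9, slack=4)
Line 10: ['book', 'brown'] (min_width=10, slack=3)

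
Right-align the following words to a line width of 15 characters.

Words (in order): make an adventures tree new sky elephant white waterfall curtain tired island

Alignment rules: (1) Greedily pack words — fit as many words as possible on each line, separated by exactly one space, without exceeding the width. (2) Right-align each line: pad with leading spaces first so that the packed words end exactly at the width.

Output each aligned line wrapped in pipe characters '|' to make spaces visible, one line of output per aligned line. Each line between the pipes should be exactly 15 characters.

Line 1: ['make', 'an'] (min_width=7, slack=8)
Line 2: ['adventures', 'tree'] (min_width=15, slack=0)
Line 3: ['new', 'sky'] (min_width=7, slack=8)
Line 4: ['elephant', 'white'] (min_width=14, slack=1)
Line 5: ['waterfall'] (min_width=9, slack=6)
Line 6: ['curtain', 'tired'] (min_width=13, slack=2)
Line 7: ['island'] (min_width=6, slack=9)

Answer: |        make an|
|adventures tree|
|        new sky|
| elephant white|
|      waterfall|
|  curtain tired|
|         island|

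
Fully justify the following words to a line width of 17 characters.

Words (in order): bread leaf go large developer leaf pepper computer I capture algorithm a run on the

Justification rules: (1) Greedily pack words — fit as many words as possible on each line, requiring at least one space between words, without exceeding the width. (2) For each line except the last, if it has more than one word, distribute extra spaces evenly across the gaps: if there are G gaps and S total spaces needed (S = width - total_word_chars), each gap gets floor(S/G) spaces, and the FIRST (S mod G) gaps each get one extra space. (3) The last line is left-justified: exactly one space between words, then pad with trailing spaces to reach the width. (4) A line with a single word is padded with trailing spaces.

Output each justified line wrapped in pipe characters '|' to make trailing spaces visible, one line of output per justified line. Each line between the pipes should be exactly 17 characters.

Answer: |bread   leaf   go|
|large   developer|
|leaf       pepper|
|computer        I|
|capture algorithm|
|a run on the     |

Derivation:
Line 1: ['bread', 'leaf', 'go'] (min_width=13, slack=4)
Line 2: ['large', 'developer'] (min_width=15, slack=2)
Line 3: ['leaf', 'pepper'] (min_width=11, slack=6)
Line 4: ['computer', 'I'] (min_width=10, slack=7)
Line 5: ['capture', 'algorithm'] (min_width=17, slack=0)
Line 6: ['a', 'run', 'on', 'the'] (min_width=12, slack=5)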